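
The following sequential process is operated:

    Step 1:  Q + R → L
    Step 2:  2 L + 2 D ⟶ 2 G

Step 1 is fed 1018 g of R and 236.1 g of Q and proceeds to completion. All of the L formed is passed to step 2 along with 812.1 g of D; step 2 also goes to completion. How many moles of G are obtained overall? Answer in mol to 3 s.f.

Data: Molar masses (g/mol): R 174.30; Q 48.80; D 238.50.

3.41 mol

Step 1:
n(R) = 1018 / 174.30 = 5.841 mol
n(Q) = 236.1 / 48.80 = 4.838 mol
n/ν for R = 5.841/1 = 5.841
n/ν for Q = 4.838/1 = 4.838
Smallest n/ν is Q → limiting reagent.
n(L) produced = (1/1) × 4.838 = 4.838 mol
Step 2:
n(L) available = 4.838 mol
n(D) = 812.1 / 238.50 = 3.405 mol
n/ν for L = 4.838/2 = 2.419
n/ν for D = 3.405/2 = 1.703
Smallest n/ν is D → limiting reagent.
n(G) = (2/2) × 3.405 = 3.405 mol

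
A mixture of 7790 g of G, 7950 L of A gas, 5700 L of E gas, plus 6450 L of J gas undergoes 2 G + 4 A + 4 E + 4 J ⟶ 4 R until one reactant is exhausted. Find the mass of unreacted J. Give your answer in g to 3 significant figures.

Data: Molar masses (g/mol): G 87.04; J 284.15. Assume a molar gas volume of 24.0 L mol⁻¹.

25500 g

n(G) = 7790 / 87.04 = 89.50 mol
n(A) = 7950 / 24.0 = 331.3 mol
n(E) = 5700 / 24.0 = 237.5 mol
n(J) = 6450 / 24.0 = 268.8 mol
n/ν → G: 44.75, A: 82.83, E: 59.38, J: 67.20; G is limiting.
J consumed = (4/2) × 89.50 = 179.0 mol
J remaining = 268.8 − 179.0 = 89.80 mol
mass = 89.80 × 284.15 = 25520 g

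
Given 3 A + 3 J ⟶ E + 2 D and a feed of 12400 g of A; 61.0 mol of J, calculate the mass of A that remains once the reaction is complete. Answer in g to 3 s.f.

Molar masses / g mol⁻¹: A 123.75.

4850 g

n(A) = 12400 / 123.75 = 100.2 mol
n(J) = 61.00 mol
n/ν for A = 100.2/3 = 33.40
n/ν for J = 61.00/3 = 20.33
Smallest n/ν is J → limiting reagent.
A consumed = (3/3) × 61.00 = 61.00 mol
A remaining = 100.2 − 61.00 = 39.20 mol
mass = 39.20 × 123.75 = 4851 g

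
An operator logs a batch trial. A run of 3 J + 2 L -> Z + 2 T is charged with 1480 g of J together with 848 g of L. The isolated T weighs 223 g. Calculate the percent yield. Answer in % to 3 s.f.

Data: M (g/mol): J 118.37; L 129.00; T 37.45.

90.6 %

n(J) = 1480 / 118.37 = 12.50 mol
n(L) = 848.0 / 129.00 = 6.574 mol
n/ν → J: 4.167, L: 3.287; L is limiting.
theoretical n(T) = (2/2) × 6.574 = 6.574 mol → 246.2 g
% yield = 223 / 246.2 × 100 = 90.58 %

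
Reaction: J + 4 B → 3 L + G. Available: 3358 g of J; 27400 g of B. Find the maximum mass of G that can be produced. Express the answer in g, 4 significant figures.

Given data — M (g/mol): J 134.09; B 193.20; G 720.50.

18040 g

n(J) = 3358 / 134.09 = 25.04 mol
n(B) = 27400 / 193.20 = 141.8 mol
n/ν → J: 25.04, B: 35.45; J is limiting.
n(G) = (1/1) × 25.04 = 25.04 mol
mass = 25.04 × 720.50 = 18040 g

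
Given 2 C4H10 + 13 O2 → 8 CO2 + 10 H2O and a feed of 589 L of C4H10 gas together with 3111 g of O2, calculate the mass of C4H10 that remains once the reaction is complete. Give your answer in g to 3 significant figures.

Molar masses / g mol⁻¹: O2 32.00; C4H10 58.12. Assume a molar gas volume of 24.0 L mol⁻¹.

n(C4H10) = 589.0 / 24.0 = 24.54 mol
n(O2) = 3111 / 32.00 = 97.22 mol
n/ν → C4H10: 12.27, O2: 7.478; O2 is limiting.
C4H10 consumed = (2/13) × 97.22 = 14.96 mol
C4H10 remaining = 24.54 − 14.96 = 9.580 mol
mass = 9.580 × 58.12 = 556.8 g

557 g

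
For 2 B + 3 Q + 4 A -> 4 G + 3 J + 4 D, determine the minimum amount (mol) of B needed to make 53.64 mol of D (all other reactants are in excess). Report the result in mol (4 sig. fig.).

n(D) = 53.64 mol
n(B) = (2/4) × 53.64 = 26.82 mol

26.82 mol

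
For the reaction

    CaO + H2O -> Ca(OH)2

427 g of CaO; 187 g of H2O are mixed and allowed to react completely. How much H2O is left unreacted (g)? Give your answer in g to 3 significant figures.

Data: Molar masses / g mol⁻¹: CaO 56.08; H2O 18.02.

49.8 g

n(CaO) = 427.0 / 56.08 = 7.614 mol
n(H2O) = 187.0 / 18.02 = 10.38 mol
n/ν for CaO = 7.614/1 = 7.614
n/ν for H2O = 10.38/1 = 10.38
Smallest n/ν is CaO → limiting reagent.
H2O consumed = (1/1) × 7.614 = 7.614 mol
H2O remaining = 10.38 − 7.614 = 2.766 mol
mass = 2.766 × 18.02 = 49.84 g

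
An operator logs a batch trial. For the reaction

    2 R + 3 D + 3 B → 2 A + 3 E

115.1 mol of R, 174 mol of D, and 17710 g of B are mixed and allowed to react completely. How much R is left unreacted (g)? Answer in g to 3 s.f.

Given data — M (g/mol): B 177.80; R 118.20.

n(R) = 115.1 mol
n(D) = 174.0 mol
n(B) = 17710 / 177.80 = 99.61 mol
n/ν for R = 115.1/2 = 57.55
n/ν for D = 174.0/3 = 58.00
n/ν for B = 99.61/3 = 33.20
Smallest n/ν is B → limiting reagent.
R consumed = (2/3) × 99.61 = 66.41 mol
R remaining = 115.1 − 66.41 = 48.69 mol
mass = 48.69 × 118.20 = 5755 g

5760 g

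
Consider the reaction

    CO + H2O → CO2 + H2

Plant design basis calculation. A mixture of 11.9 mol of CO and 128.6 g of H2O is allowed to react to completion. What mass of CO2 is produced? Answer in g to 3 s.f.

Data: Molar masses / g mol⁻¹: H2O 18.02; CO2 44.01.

314 g

n(CO) = 11.90 mol
n(H2O) = 128.6 / 18.02 = 7.137 mol
n/ν → CO: 11.90, H2O: 7.137; H2O is limiting.
n(CO2) = (1/1) × 7.137 = 7.137 mol
mass = 7.137 × 44.01 = 314.1 g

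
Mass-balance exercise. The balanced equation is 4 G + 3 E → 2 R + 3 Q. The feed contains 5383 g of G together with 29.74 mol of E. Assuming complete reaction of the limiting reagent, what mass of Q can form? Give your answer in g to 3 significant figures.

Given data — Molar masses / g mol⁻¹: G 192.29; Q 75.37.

1580 g

n(G) = 5383 / 192.29 = 27.99 mol
n(E) = 29.74 mol
n/ν for G = 27.99/4 = 6.998
n/ν for E = 29.74/3 = 9.913
Smallest n/ν is G → limiting reagent.
n(Q) = (3/4) × 27.99 = 20.99 mol
mass = 20.99 × 75.37 = 1582 g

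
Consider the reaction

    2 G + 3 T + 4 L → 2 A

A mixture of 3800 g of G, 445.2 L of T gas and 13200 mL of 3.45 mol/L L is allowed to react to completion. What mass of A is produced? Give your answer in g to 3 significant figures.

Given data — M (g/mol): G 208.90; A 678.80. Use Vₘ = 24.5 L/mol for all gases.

n(G) = 3800 / 208.90 = 18.19 mol
n(T) = 445.2 / 24.5 = 18.17 mol
n(L) = 3.45 × 13200/1000 = 45.54 mol
n/ν for G = 18.19/2 = 9.095
n/ν for T = 18.17/3 = 6.057
n/ν for L = 45.54/4 = 11.39
Smallest n/ν is T → limiting reagent.
n(A) = (2/3) × 18.17 = 12.11 mol
mass = 12.11 × 678.80 = 8220 g

8220 g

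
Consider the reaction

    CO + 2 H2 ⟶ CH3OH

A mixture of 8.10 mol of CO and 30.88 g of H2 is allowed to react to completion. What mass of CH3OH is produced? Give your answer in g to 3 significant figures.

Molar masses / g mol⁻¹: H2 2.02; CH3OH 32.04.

n(CO) = 8.100 mol
n(H2) = 30.88 / 2.02 = 15.29 mol
n/ν → CO: 8.100, H2: 7.645; H2 is limiting.
n(CH3OH) = (1/2) × 15.29 = 7.645 mol
mass = 7.645 × 32.04 = 244.9 g

245 g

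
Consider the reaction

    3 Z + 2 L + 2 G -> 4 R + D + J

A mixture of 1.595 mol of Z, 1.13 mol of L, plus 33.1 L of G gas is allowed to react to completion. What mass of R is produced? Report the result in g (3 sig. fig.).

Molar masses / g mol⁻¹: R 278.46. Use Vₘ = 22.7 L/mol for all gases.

592 g

n(Z) = 1.595 mol
n(L) = 1.130 mol
n(G) = 33.10 / 22.7 = 1.458 mol
n/ν for Z = 1.595/3 = 0.5317
n/ν for L = 1.130/2 = 0.5650
n/ν for G = 1.458/2 = 0.7290
Smallest n/ν is Z → limiting reagent.
n(R) = (4/3) × 1.595 = 2.127 mol
mass = 2.127 × 278.46 = 592.3 g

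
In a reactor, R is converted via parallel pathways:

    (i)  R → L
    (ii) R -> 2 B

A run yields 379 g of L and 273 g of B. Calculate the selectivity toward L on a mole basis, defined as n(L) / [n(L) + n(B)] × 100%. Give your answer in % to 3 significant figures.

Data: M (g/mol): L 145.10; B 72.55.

41.0 %

n(L) = 379 / 145.10 = 2.612 mol
n(B) = 273 / 72.55 = 3.763 mol
selectivity = 2.612/(2.612+3.763) × 100 = 40.97 %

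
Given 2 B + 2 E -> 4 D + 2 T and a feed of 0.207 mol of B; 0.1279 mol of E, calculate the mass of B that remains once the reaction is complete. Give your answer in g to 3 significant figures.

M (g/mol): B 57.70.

4.56 g

n(B) = 0.2070 mol
n(E) = 0.1279 mol
n/ν for B = 0.2070/2 = 0.1035
n/ν for E = 0.1279/2 = 0.06395
Smallest n/ν is E → limiting reagent.
B consumed = (2/2) × 0.1279 = 0.1279 mol
B remaining = 0.2070 − 0.1279 = 0.07910 mol
mass = 0.07910 × 57.70 = 4.564 g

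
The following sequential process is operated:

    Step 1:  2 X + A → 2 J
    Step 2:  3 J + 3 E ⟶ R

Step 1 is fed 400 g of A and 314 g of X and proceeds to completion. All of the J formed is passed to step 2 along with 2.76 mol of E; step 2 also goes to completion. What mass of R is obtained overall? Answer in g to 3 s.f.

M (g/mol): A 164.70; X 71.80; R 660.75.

608 g

Step 1:
n(A) = 400.0 / 164.70 = 2.429 mol
n(X) = 314.0 / 71.80 = 4.373 mol
n/ν for A = 2.429/1 = 2.429
n/ν for X = 4.373/2 = 2.187
Smallest n/ν is X → limiting reagent.
n(J) produced = (2/2) × 4.373 = 4.373 mol
Step 2:
n(J) available = 4.373 mol
n(E) = 2.760 mol
n/ν for J = 4.373/3 = 1.458
n/ν for E = 2.760/3 = 0.9200
Smallest n/ν is E → limiting reagent.
n(R) = (1/3) × 2.760 = 0.9200 mol
mass = 0.9200 × 660.75 = 607.9 g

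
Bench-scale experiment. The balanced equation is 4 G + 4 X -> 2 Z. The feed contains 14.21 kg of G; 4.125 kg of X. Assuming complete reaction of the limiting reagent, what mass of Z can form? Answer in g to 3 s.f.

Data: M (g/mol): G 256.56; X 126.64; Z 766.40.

n(G) = 14.21×1000 / 256.56 = 55.39 mol
n(X) = 4.125×1000 / 126.64 = 32.57 mol
n/ν for G = 55.39/4 = 13.85
n/ν for X = 32.57/4 = 8.143
Smallest n/ν is X → limiting reagent.
n(Z) = (2/4) × 32.57 = 16.29 mol
mass = 16.29 × 766.40 = 12480 g

12500 g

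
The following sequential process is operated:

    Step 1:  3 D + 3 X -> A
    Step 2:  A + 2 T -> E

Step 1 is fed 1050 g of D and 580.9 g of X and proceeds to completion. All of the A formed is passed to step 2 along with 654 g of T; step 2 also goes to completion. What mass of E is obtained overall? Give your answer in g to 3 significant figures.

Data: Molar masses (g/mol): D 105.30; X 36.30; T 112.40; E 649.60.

1890 g

Step 1:
n(D) = 1050 / 105.30 = 9.972 mol
n(X) = 580.9 / 36.30 = 16.00 mol
n/ν for D = 9.972/3 = 3.324
n/ν for X = 16.00/3 = 5.333
Smallest n/ν is D → limiting reagent.
n(A) produced = (1/3) × 9.972 = 3.324 mol
Step 2:
n(A) available = 3.324 mol
n(T) = 654.0 / 112.40 = 5.819 mol
n/ν for A = 3.324/1 = 3.324
n/ν for T = 5.819/2 = 2.910
Smallest n/ν is T → limiting reagent.
n(E) = (1/2) × 5.819 = 2.910 mol
mass = 2.910 × 649.60 = 1890 g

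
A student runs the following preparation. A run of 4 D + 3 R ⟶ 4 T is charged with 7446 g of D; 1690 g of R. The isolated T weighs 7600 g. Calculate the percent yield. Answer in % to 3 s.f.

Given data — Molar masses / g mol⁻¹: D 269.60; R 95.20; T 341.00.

n(D) = 7446 / 269.60 = 27.62 mol
n(R) = 1690 / 95.20 = 17.75 mol
n/ν → D: 6.905, R: 5.917; R is limiting.
theoretical n(T) = (4/3) × 17.75 = 23.67 mol → 8071 g
% yield = 7600 / 8071 × 100 = 94.16 %

94.2 %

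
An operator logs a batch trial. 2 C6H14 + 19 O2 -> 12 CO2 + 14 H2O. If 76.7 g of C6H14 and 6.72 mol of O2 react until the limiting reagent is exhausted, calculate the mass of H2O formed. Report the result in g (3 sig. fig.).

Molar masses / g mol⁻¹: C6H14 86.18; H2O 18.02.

n(C6H14) = 76.70 / 86.18 = 0.8900 mol
n(O2) = 6.720 mol
n/ν for C6H14 = 0.8900/2 = 0.4450
n/ν for O2 = 6.720/19 = 0.3537
Smallest n/ν is O2 → limiting reagent.
n(H2O) = (14/19) × 6.720 = 4.952 mol
mass = 4.952 × 18.02 = 89.24 g

89.2 g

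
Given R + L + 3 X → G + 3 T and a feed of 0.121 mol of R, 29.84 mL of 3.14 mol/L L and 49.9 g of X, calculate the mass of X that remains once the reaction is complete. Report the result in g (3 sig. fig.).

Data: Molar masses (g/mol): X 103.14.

20.9 g

n(R) = 0.1210 mol
n(L) = 3.14 × 29.84/1000 = 0.09370 mol
n(X) = 49.90 / 103.14 = 0.4838 mol
n/ν for R = 0.1210/1 = 0.1210
n/ν for L = 0.09370/1 = 0.09370
n/ν for X = 0.4838/3 = 0.1613
Smallest n/ν is L → limiting reagent.
X consumed = (3/1) × 0.09370 = 0.2811 mol
X remaining = 0.4838 − 0.2811 = 0.2027 mol
mass = 0.2027 × 103.14 = 20.91 g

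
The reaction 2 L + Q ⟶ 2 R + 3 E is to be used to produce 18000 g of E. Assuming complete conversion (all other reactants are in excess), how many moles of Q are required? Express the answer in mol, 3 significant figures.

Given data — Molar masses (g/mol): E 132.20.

n(E) = 18000 / 132.20 = 136.2 mol
n(Q) = (1/3) × 136.2 = 45.40 mol

45.4 mol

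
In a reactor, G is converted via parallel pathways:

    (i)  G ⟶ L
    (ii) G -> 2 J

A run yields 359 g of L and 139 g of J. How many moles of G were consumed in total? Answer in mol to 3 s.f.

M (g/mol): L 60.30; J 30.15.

8.26 mol

n(L) = 359 / 60.30 = 5.954 mol
n(J) = 139 / 30.15 = 4.610 mol
n(G) via (i) = (1/1)×5.954 = 5.954 mol
n(G) via (ii) = (1/2)×4.610 = 2.305 mol
total n(G) = 5.954 + 2.305 = 8.259 mol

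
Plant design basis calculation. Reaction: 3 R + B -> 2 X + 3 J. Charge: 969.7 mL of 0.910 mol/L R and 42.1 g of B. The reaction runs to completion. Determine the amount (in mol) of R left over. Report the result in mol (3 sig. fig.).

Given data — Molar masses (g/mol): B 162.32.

n(R) = 0.910 × 969.7/1000 = 0.8824 mol
n(B) = 42.10 / 162.32 = 0.2594 mol
n/ν for R = 0.8824/3 = 0.2941
n/ν for B = 0.2594/1 = 0.2594
Smallest n/ν is B → limiting reagent.
R consumed = (3/1) × 0.2594 = 0.7782 mol
R remaining = 0.8824 − 0.7782 = 0.1042 mol

0.104 mol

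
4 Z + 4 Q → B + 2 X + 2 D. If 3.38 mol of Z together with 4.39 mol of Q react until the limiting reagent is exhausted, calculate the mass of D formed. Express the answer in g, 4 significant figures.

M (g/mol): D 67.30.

n(Z) = 3.380 mol
n(Q) = 4.390 mol
n/ν for Z = 3.380/4 = 0.8450
n/ν for Q = 4.390/4 = 1.098
Smallest n/ν is Z → limiting reagent.
n(D) = (2/4) × 3.380 = 1.690 mol
mass = 1.690 × 67.30 = 113.7 g

113.7 g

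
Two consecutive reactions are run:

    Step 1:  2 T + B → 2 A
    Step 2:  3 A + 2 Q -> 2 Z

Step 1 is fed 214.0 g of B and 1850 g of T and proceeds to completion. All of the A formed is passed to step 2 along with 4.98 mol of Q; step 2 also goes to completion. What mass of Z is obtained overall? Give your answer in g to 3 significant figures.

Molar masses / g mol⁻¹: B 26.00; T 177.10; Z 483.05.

2410 g

Step 1:
n(B) = 214.0 / 26.00 = 8.231 mol
n(T) = 1850 / 177.10 = 10.45 mol
n/ν → B: 8.231, T: 5.225; T is limiting.
n(A) produced = (2/2) × 10.45 = 10.45 mol
Step 2:
n(A) available = 10.45 mol
n(Q) = 4.980 mol
n/ν → A: 3.483, Q: 2.490; Q is limiting.
n(Z) = (2/2) × 4.980 = 4.980 mol
mass = 4.980 × 483.05 = 2406 g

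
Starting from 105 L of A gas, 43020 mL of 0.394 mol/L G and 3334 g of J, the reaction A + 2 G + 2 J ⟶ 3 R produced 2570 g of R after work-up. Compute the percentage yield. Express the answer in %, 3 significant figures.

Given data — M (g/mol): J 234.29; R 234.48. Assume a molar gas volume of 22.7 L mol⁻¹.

79.0 %

n(A) = 105.0 / 22.7 = 4.626 mol
n(G) = 0.394 × 43020/1000 = 16.95 mol
n(J) = 3334 / 234.29 = 14.23 mol
n/ν for A = 4.626/1 = 4.626
n/ν for G = 16.95/2 = 8.475
n/ν for J = 14.23/2 = 7.115
Smallest n/ν is A → limiting reagent.
theoretical n(R) = (3/1) × 4.626 = 13.88 mol → 3255 g
% yield = 2570 / 3255 × 100 = 78.96 %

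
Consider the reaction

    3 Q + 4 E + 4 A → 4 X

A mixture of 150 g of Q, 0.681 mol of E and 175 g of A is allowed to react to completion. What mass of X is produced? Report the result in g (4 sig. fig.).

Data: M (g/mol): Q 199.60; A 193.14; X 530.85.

361.5 g

n(Q) = 150.0 / 199.60 = 0.7515 mol
n(E) = 0.6810 mol
n(A) = 175.0 / 193.14 = 0.9061 mol
n/ν for Q = 0.7515/3 = 0.2505
n/ν for E = 0.6810/4 = 0.1703
n/ν for A = 0.9061/4 = 0.2265
Smallest n/ν is E → limiting reagent.
n(X) = (4/4) × 0.6810 = 0.6810 mol
mass = 0.6810 × 530.85 = 361.5 g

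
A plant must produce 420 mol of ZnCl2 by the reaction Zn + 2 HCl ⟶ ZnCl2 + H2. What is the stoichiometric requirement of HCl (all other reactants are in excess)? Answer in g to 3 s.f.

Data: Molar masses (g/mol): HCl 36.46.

n(ZnCl2) = 420.0 mol
n(HCl) = (2/1) × 420.0 = 840.0 mol
mass = 840.0 × 36.46 = 30630 g

30600 g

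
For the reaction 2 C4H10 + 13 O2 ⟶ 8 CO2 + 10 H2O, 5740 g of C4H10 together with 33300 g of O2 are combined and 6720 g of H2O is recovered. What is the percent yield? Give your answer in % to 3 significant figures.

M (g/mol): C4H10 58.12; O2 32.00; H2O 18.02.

75.5 %

n(C4H10) = 5740 / 58.12 = 98.76 mol
n(O2) = 33300 / 32.00 = 1041 mol
n/ν for C4H10 = 98.76/2 = 49.38
n/ν for O2 = 1041/13 = 80.08
Smallest n/ν is C4H10 → limiting reagent.
theoretical n(H2O) = (10/2) × 98.76 = 493.8 mol → 8898 g
% yield = 6720 / 8898 × 100 = 75.52 %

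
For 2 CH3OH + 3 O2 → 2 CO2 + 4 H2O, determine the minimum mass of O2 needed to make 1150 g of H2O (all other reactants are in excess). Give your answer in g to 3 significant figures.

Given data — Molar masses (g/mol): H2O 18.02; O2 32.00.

n(H2O) = 1150 / 18.02 = 63.82 mol
n(O2) = (3/4) × 63.82 = 47.87 mol
mass = 47.87 × 32.00 = 1532 g

1530 g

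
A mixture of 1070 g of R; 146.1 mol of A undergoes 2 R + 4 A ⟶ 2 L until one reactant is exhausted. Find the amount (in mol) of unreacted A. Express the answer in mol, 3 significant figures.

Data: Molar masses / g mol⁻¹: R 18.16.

n(R) = 1070 / 18.16 = 58.92 mol
n(A) = 146.1 mol
n/ν for R = 58.92/2 = 29.46
n/ν for A = 146.1/4 = 36.53
Smallest n/ν is R → limiting reagent.
A consumed = (4/2) × 58.92 = 117.8 mol
A remaining = 146.1 − 117.8 = 28.30 mol

28.3 mol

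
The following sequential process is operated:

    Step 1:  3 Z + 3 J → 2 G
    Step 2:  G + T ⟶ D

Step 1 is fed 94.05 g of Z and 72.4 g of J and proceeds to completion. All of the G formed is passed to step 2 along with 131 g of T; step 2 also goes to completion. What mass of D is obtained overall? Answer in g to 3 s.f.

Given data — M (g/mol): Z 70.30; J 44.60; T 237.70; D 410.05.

Step 1:
n(Z) = 94.05 / 70.30 = 1.338 mol
n(J) = 72.40 / 44.60 = 1.623 mol
n/ν → Z: 0.4460, J: 0.5410; Z is limiting.
n(G) produced = (2/3) × 1.338 = 0.8920 mol
Step 2:
n(G) available = 0.8920 mol
n(T) = 131.0 / 237.70 = 0.5511 mol
n/ν → G: 0.8920, T: 0.5511; T is limiting.
n(D) = (1/1) × 0.5511 = 0.5511 mol
mass = 0.5511 × 410.05 = 226.0 g

226 g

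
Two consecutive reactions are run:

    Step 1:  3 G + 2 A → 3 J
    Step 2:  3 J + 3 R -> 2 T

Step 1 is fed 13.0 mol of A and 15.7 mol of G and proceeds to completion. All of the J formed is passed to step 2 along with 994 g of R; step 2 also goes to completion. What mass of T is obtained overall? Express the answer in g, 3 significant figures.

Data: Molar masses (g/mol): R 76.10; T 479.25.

4170 g

Step 1:
n(A) = 13.00 mol
n(G) = 15.70 mol
n/ν for A = 13.00/2 = 6.500
n/ν for G = 15.70/3 = 5.233
Smallest n/ν is G → limiting reagent.
n(J) produced = (3/3) × 15.70 = 15.70 mol
Step 2:
n(J) available = 15.70 mol
n(R) = 994.0 / 76.10 = 13.06 mol
n/ν for J = 15.70/3 = 5.233
n/ν for R = 13.06/3 = 4.353
Smallest n/ν is R → limiting reagent.
n(T) = (2/3) × 13.06 = 8.707 mol
mass = 8.707 × 479.25 = 4173 g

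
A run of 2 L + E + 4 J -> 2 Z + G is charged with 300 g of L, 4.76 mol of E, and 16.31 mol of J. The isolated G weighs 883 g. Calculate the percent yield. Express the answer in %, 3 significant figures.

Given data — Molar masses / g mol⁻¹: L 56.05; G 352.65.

n(L) = 300.0 / 56.05 = 5.352 mol
n(E) = 4.760 mol
n(J) = 16.31 mol
n/ν → L: 2.676, E: 4.760, J: 4.078; L is limiting.
theoretical n(G) = (1/2) × 5.352 = 2.676 mol → 943.7 g
% yield = 883 / 943.7 × 100 = 93.57 %

93.6 %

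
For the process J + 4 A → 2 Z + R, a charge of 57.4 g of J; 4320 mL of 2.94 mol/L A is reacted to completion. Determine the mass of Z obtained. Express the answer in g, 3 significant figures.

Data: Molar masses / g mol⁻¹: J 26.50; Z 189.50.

821 g

n(J) = 57.40 / 26.50 = 2.166 mol
n(A) = 2.94 × 4320/1000 = 12.70 mol
n/ν for J = 2.166/1 = 2.166
n/ν for A = 12.70/4 = 3.175
Smallest n/ν is J → limiting reagent.
n(Z) = (2/1) × 2.166 = 4.332 mol
mass = 4.332 × 189.50 = 820.9 g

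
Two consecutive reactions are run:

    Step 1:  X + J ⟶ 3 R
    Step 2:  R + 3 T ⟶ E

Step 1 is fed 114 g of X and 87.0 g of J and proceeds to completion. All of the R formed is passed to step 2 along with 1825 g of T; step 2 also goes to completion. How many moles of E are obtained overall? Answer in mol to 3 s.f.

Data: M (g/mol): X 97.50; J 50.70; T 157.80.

3.51 mol

Step 1:
n(X) = 114.0 / 97.50 = 1.169 mol
n(J) = 87.00 / 50.70 = 1.716 mol
n/ν for X = 1.169/1 = 1.169
n/ν for J = 1.716/1 = 1.716
Smallest n/ν is X → limiting reagent.
n(R) produced = (3/1) × 1.169 = 3.507 mol
Step 2:
n(R) available = 3.507 mol
n(T) = 1825 / 157.80 = 11.57 mol
n/ν for R = 3.507/1 = 3.507
n/ν for T = 11.57/3 = 3.857
Smallest n/ν is R → limiting reagent.
n(E) = (1/1) × 3.507 = 3.507 mol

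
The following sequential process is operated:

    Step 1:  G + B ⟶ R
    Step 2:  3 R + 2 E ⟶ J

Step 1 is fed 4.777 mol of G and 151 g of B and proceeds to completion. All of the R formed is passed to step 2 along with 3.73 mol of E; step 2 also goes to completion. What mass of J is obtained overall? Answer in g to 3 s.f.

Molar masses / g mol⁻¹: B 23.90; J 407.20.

648 g

Step 1:
n(G) = 4.777 mol
n(B) = 151.0 / 23.90 = 6.318 mol
n/ν → G: 4.777, B: 6.318; G is limiting.
n(R) produced = (1/1) × 4.777 = 4.777 mol
Step 2:
n(R) available = 4.777 mol
n(E) = 3.730 mol
n/ν → R: 1.592, E: 1.865; R is limiting.
n(J) = (1/3) × 4.777 = 1.592 mol
mass = 1.592 × 407.20 = 648.3 g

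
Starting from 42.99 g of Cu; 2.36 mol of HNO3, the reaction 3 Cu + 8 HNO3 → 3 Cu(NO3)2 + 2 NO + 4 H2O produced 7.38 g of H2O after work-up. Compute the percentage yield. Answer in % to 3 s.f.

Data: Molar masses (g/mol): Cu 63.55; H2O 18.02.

n(Cu) = 42.99 / 63.55 = 0.6765 mol
n(HNO3) = 2.360 mol
n/ν → Cu: 0.2255, HNO3: 0.2950; Cu is limiting.
theoretical n(H2O) = (4/3) × 0.6765 = 0.9020 mol → 16.25 g
% yield = 7.38 / 16.25 × 100 = 45.42 %

45.4 %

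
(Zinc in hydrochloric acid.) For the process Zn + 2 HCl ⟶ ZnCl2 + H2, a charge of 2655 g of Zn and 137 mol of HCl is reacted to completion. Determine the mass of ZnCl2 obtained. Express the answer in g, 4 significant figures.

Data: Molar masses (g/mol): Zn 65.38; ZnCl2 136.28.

n(Zn) = 2655 / 65.38 = 40.61 mol
n(HCl) = 137.0 mol
n/ν for Zn = 40.61/1 = 40.61
n/ν for HCl = 137.0/2 = 68.50
Smallest n/ν is Zn → limiting reagent.
n(ZnCl2) = (1/1) × 40.61 = 40.61 mol
mass = 40.61 × 136.28 = 5534 g

5534 g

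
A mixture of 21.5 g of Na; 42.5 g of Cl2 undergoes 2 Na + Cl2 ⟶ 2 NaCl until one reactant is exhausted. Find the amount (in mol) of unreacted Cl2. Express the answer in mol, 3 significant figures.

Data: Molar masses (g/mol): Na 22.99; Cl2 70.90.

n(Na) = 21.50 / 22.99 = 0.9352 mol
n(Cl2) = 42.50 / 70.90 = 0.5994 mol
n/ν for Na = 0.9352/2 = 0.4676
n/ν for Cl2 = 0.5994/1 = 0.5994
Smallest n/ν is Na → limiting reagent.
Cl2 consumed = (1/2) × 0.9352 = 0.4676 mol
Cl2 remaining = 0.5994 − 0.4676 = 0.1318 mol

0.132 mol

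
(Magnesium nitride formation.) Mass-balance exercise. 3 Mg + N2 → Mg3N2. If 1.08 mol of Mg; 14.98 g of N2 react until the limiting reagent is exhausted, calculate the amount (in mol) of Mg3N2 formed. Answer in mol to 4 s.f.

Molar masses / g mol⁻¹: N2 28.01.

n(Mg) = 1.080 mol
n(N2) = 14.98 / 28.01 = 0.5348 mol
n/ν → Mg: 0.3600, N2: 0.5348; Mg is limiting.
n(Mg3N2) = (1/3) × 1.080 = 0.3600 mol

0.3600 mol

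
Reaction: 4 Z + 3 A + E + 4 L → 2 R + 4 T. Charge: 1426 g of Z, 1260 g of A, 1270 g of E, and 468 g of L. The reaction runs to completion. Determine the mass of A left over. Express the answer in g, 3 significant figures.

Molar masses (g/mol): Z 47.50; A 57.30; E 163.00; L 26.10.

489 g

n(Z) = 1426 / 47.50 = 30.02 mol
n(A) = 1260 / 57.30 = 21.99 mol
n(E) = 1270 / 163.00 = 7.791 mol
n(L) = 468.0 / 26.10 = 17.93 mol
n/ν → Z: 7.505, A: 7.330, E: 7.791, L: 4.483; L is limiting.
A consumed = (3/4) × 17.93 = 13.45 mol
A remaining = 21.99 − 13.45 = 8.540 mol
mass = 8.540 × 57.30 = 489.3 g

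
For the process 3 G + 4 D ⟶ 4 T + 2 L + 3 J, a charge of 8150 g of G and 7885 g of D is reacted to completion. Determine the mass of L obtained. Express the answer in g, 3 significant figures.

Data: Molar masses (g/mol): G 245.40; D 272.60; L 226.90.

3280 g

n(G) = 8150 / 245.40 = 33.21 mol
n(D) = 7885 / 272.60 = 28.93 mol
n/ν → G: 11.07, D: 7.233; D is limiting.
n(L) = (2/4) × 28.93 = 14.47 mol
mass = 14.47 × 226.90 = 3283 g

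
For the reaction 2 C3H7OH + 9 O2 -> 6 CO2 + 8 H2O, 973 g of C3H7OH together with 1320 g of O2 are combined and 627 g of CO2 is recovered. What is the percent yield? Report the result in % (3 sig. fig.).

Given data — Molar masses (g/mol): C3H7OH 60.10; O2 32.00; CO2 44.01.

n(C3H7OH) = 973.0 / 60.10 = 16.19 mol
n(O2) = 1320 / 32.00 = 41.25 mol
n/ν for C3H7OH = 16.19/2 = 8.095
n/ν for O2 = 41.25/9 = 4.583
Smallest n/ν is O2 → limiting reagent.
theoretical n(CO2) = (6/9) × 41.25 = 27.50 mol → 1210 g
% yield = 627 / 1210 × 100 = 51.82 %

51.8 %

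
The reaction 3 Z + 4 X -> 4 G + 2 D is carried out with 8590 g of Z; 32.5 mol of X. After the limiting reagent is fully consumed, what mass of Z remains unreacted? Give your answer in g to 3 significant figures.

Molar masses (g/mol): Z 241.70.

2700 g

n(Z) = 8590 / 241.70 = 35.54 mol
n(X) = 32.50 mol
n/ν for Z = 35.54/3 = 11.85
n/ν for X = 32.50/4 = 8.125
Smallest n/ν is X → limiting reagent.
Z consumed = (3/4) × 32.50 = 24.38 mol
Z remaining = 35.54 − 24.38 = 11.16 mol
mass = 11.16 × 241.70 = 2697 g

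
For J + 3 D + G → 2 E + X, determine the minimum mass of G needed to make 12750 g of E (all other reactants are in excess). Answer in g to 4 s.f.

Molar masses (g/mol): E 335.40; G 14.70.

n(E) = 12750 / 335.40 = 38.01 mol
n(G) = (1/2) × 38.01 = 19.01 mol
mass = 19.01 × 14.70 = 279.4 g

279.4 g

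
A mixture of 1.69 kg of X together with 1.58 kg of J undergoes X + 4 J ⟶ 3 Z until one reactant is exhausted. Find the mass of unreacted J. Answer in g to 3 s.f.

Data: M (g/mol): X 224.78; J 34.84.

532 g

n(X) = 1.690×1000 / 224.78 = 7.518 mol
n(J) = 1.580×1000 / 34.84 = 45.35 mol
n/ν → X: 7.518, J: 11.34; X is limiting.
J consumed = (4/1) × 7.518 = 30.07 mol
J remaining = 45.35 − 30.07 = 15.28 mol
mass = 15.28 × 34.84 = 532.4 g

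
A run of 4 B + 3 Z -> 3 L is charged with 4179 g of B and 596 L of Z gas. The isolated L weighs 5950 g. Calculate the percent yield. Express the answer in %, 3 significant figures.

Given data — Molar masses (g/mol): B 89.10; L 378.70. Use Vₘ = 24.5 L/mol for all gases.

n(B) = 4179 / 89.10 = 46.90 mol
n(Z) = 596.0 / 24.5 = 24.33 mol
n/ν for B = 46.90/4 = 11.73
n/ν for Z = 24.33/3 = 8.110
Smallest n/ν is Z → limiting reagent.
theoretical n(L) = (3/3) × 24.33 = 24.33 mol → 9214 g
% yield = 5950 / 9214 × 100 = 64.58 %

64.6 %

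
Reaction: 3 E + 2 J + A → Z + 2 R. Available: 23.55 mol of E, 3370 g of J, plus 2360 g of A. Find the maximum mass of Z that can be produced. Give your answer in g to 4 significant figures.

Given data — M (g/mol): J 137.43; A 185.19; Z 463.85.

3641 g

n(E) = 23.55 mol
n(J) = 3370 / 137.43 = 24.52 mol
n(A) = 2360 / 185.19 = 12.74 mol
n/ν → E: 7.850, J: 12.26, A: 12.74; E is limiting.
n(Z) = (1/3) × 23.55 = 7.850 mol
mass = 7.850 × 463.85 = 3641 g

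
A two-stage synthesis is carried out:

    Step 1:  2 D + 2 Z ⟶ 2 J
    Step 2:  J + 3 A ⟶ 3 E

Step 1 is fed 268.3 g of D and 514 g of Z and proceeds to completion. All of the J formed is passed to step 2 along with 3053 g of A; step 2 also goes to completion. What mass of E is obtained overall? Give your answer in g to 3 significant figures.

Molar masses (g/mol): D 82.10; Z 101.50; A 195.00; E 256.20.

Step 1:
n(D) = 268.3 / 82.10 = 3.268 mol
n(Z) = 514.0 / 101.50 = 5.064 mol
n/ν for D = 3.268/2 = 1.634
n/ν for Z = 5.064/2 = 2.532
Smallest n/ν is D → limiting reagent.
n(J) produced = (2/2) × 3.268 = 3.268 mol
Step 2:
n(J) available = 3.268 mol
n(A) = 3053 / 195.00 = 15.66 mol
n/ν for J = 3.268/1 = 3.268
n/ν for A = 15.66/3 = 5.220
Smallest n/ν is J → limiting reagent.
n(E) = (3/1) × 3.268 = 9.804 mol
mass = 9.804 × 256.20 = 2512 g

2510 g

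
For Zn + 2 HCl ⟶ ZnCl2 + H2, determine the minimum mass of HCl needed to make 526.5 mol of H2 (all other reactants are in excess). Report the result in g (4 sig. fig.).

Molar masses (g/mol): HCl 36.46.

38390 g

n(H2) = 526.5 mol
n(HCl) = (2/1) × 526.5 = 1053 mol
mass = 1053 × 36.46 = 38390 g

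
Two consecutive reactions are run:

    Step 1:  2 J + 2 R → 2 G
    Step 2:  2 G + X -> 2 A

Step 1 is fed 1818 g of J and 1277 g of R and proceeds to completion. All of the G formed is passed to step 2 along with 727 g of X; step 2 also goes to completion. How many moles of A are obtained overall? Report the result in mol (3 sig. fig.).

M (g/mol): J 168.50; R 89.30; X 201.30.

7.22 mol

Step 1:
n(J) = 1818 / 168.50 = 10.79 mol
n(R) = 1277 / 89.30 = 14.30 mol
n/ν → J: 5.395, R: 7.150; J is limiting.
n(G) produced = (2/2) × 10.79 = 10.79 mol
Step 2:
n(G) available = 10.79 mol
n(X) = 727.0 / 201.30 = 3.612 mol
n/ν → G: 5.395, X: 3.612; X is limiting.
n(A) = (2/1) × 3.612 = 7.224 mol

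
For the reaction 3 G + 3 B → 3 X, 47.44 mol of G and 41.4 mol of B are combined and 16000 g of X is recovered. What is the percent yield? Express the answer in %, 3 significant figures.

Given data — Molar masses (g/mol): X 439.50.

87.9 %

n(G) = 47.44 mol
n(B) = 41.40 mol
n/ν → G: 15.81, B: 13.80; B is limiting.
theoretical n(X) = (3/3) × 41.40 = 41.40 mol → 18200 g
% yield = 16000 / 18200 × 100 = 87.91 %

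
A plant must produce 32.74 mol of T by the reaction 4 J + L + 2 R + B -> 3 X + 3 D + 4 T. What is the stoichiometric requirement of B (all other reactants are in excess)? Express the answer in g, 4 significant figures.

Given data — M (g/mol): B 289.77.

2372 g

n(T) = 32.74 mol
n(B) = (1/4) × 32.74 = 8.185 mol
mass = 8.185 × 289.77 = 2372 g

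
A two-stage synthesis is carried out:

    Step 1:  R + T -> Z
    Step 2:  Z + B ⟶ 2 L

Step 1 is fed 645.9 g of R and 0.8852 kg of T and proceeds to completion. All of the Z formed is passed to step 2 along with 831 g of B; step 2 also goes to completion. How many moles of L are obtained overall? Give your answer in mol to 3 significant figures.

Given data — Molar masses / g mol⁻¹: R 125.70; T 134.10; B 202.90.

Step 1:
n(R) = 645.9 / 125.70 = 5.138 mol
n(T) = 0.8852×1000 / 134.10 = 6.601 mol
n/ν → R: 5.138, T: 6.601; R is limiting.
n(Z) produced = (1/1) × 5.138 = 5.138 mol
Step 2:
n(Z) available = 5.138 mol
n(B) = 831.0 / 202.90 = 4.096 mol
n/ν → Z: 5.138, B: 4.096; B is limiting.
n(L) = (2/1) × 4.096 = 8.192 mol

8.19 mol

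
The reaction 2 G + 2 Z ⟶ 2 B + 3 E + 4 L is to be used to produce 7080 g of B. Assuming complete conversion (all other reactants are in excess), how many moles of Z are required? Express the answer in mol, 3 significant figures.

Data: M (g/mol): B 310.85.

n(B) = 7080 / 310.85 = 22.78 mol
n(Z) = (2/2) × 22.78 = 22.78 mol

22.8 mol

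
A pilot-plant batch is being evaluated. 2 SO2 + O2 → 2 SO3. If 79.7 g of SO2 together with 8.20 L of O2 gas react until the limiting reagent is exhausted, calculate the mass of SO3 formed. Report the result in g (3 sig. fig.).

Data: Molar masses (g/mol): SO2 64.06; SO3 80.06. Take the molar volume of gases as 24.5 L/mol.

n(SO2) = 79.70 / 64.06 = 1.244 mol
n(O2) = 8.200 / 24.5 = 0.3347 mol
n/ν for SO2 = 1.244/2 = 0.6220
n/ν for O2 = 0.3347/1 = 0.3347
Smallest n/ν is O2 → limiting reagent.
n(SO3) = (2/1) × 0.3347 = 0.6694 mol
mass = 0.6694 × 80.06 = 53.59 g

53.6 g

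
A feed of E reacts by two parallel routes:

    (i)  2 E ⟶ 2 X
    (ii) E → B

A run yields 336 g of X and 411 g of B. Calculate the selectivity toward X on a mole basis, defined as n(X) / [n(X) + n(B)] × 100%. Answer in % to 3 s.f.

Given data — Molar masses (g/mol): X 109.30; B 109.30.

45.0 %

n(X) = 336 / 109.30 = 3.074 mol
n(B) = 411 / 109.30 = 3.760 mol
selectivity = 3.074/(3.074+3.760) × 100 = 44.98 %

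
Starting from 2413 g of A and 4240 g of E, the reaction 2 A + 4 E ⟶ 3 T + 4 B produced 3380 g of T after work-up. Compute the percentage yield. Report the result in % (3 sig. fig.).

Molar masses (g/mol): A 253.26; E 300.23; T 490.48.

n(A) = 2413 / 253.26 = 9.528 mol
n(E) = 4240 / 300.23 = 14.12 mol
n/ν for A = 9.528/2 = 4.764
n/ν for E = 14.12/4 = 3.530
Smallest n/ν is E → limiting reagent.
theoretical n(T) = (3/4) × 14.12 = 10.59 mol → 5194 g
% yield = 3380 / 5194 × 100 = 65.08 %

65.1 %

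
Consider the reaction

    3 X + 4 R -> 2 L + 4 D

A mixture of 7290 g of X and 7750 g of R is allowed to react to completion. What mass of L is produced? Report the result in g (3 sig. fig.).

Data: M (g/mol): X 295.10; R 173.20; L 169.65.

2790 g

n(X) = 7290 / 295.10 = 24.70 mol
n(R) = 7750 / 173.20 = 44.75 mol
n/ν → X: 8.233, R: 11.19; X is limiting.
n(L) = (2/3) × 24.70 = 16.47 mol
mass = 16.47 × 169.65 = 2794 g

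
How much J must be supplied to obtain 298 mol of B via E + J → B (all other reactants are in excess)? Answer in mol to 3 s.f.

298 mol

n(B) = 298.0 mol
n(J) = (1/1) × 298.0 = 298.0 mol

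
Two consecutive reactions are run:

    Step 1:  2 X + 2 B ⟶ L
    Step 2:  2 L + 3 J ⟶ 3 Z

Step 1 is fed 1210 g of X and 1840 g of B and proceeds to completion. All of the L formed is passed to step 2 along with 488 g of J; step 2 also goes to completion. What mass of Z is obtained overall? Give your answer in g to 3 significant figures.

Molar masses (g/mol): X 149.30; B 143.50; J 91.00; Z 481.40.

Step 1:
n(X) = 1210 / 149.30 = 8.104 mol
n(B) = 1840 / 143.50 = 12.82 mol
n/ν for X = 8.104/2 = 4.052
n/ν for B = 12.82/2 = 6.410
Smallest n/ν is X → limiting reagent.
n(L) produced = (1/2) × 8.104 = 4.052 mol
Step 2:
n(L) available = 4.052 mol
n(J) = 488.0 / 91.00 = 5.363 mol
n/ν for L = 4.052/2 = 2.026
n/ν for J = 5.363/3 = 1.788
Smallest n/ν is J → limiting reagent.
n(Z) = (3/3) × 5.363 = 5.363 mol
mass = 5.363 × 481.40 = 2582 g

2580 g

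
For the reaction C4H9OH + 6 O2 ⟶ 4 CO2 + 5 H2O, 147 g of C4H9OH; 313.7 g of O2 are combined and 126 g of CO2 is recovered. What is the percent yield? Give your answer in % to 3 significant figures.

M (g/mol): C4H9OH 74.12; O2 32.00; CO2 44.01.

43.8 %

n(C4H9OH) = 147.0 / 74.12 = 1.983 mol
n(O2) = 313.7 / 32.00 = 9.803 mol
n/ν for C4H9OH = 1.983/1 = 1.983
n/ν for O2 = 9.803/6 = 1.634
Smallest n/ν is O2 → limiting reagent.
theoretical n(CO2) = (4/6) × 9.803 = 6.535 mol → 287.6 g
% yield = 126 / 287.6 × 100 = 43.81 %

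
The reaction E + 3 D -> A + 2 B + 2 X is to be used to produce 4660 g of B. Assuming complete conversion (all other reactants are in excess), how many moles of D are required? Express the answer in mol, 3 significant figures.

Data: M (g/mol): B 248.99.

n(B) = 4660 / 248.99 = 18.72 mol
n(D) = (3/2) × 18.72 = 28.08 mol

28.1 mol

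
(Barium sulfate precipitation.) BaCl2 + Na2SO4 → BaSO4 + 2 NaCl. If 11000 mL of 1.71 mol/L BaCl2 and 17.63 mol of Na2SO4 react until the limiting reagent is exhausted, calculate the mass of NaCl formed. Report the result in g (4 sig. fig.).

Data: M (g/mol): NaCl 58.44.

2061 g

n(BaCl2) = 1.71 × 11000/1000 = 18.81 mol
n(Na2SO4) = 17.63 mol
n/ν for BaCl2 = 18.81/1 = 18.81
n/ν for Na2SO4 = 17.63/1 = 17.63
Smallest n/ν is Na2SO4 → limiting reagent.
n(NaCl) = (2/1) × 17.63 = 35.26 mol
mass = 35.26 × 58.44 = 2061 g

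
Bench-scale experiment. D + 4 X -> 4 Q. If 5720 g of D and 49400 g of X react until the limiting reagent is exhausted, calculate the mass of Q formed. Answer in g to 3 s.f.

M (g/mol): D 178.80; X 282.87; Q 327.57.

41900 g

n(D) = 5720 / 178.80 = 31.99 mol
n(X) = 49400 / 282.87 = 174.6 mol
n/ν → D: 31.99, X: 43.65; D is limiting.
n(Q) = (4/1) × 31.99 = 128.0 mol
mass = 128.0 × 327.57 = 41930 g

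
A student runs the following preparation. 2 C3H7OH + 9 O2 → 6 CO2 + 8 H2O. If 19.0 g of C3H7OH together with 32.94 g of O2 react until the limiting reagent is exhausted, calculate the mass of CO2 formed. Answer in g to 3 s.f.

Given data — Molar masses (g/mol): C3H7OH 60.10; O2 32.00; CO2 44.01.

30.2 g

n(C3H7OH) = 19.00 / 60.10 = 0.3161 mol
n(O2) = 32.94 / 32.00 = 1.029 mol
n/ν for C3H7OH = 0.3161/2 = 0.1581
n/ν for O2 = 1.029/9 = 0.1143
Smallest n/ν is O2 → limiting reagent.
n(CO2) = (6/9) × 1.029 = 0.6860 mol
mass = 0.6860 × 44.01 = 30.19 g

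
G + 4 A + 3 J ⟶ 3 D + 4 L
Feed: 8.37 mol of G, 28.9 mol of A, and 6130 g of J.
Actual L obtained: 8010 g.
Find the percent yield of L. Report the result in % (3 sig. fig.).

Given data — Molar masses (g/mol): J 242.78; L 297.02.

n(G) = 8.370 mol
n(A) = 28.90 mol
n(J) = 6130 / 242.78 = 25.25 mol
n/ν → G: 8.370, A: 7.225, J: 8.417; A is limiting.
theoretical n(L) = (4/4) × 28.90 = 28.90 mol → 8584 g
% yield = 8010 / 8584 × 100 = 93.31 %

93.3 %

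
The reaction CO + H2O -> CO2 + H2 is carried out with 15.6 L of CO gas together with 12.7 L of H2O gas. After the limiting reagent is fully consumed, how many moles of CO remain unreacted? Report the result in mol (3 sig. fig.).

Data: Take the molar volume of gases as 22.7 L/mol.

n(CO) = 15.60 / 22.7 = 0.6872 mol
n(H2O) = 12.70 / 22.7 = 0.5595 mol
n/ν for CO = 0.6872/1 = 0.6872
n/ν for H2O = 0.5595/1 = 0.5595
Smallest n/ν is H2O → limiting reagent.
CO consumed = (1/1) × 0.5595 = 0.5595 mol
CO remaining = 0.6872 − 0.5595 = 0.1277 mol

0.128 mol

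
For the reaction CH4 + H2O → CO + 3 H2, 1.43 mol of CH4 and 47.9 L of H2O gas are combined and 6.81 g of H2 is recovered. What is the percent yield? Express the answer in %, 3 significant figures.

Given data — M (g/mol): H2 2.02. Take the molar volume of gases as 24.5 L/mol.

78.6 %

n(CH4) = 1.430 mol
n(H2O) = 47.90 / 24.5 = 1.955 mol
n/ν → CH4: 1.430, H2O: 1.955; CH4 is limiting.
theoretical n(H2) = (3/1) × 1.430 = 4.290 mol → 8.666 g
% yield = 6.81 / 8.666 × 100 = 78.58 %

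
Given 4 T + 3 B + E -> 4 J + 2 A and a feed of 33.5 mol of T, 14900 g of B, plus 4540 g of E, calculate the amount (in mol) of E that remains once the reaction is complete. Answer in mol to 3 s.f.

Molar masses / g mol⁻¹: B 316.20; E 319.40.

5.84 mol

n(T) = 33.50 mol
n(B) = 14900 / 316.20 = 47.12 mol
n(E) = 4540 / 319.40 = 14.21 mol
n/ν for T = 33.50/4 = 8.375
n/ν for B = 47.12/3 = 15.71
n/ν for E = 14.21/1 = 14.21
Smallest n/ν is T → limiting reagent.
E consumed = (1/4) × 33.50 = 8.375 mol
E remaining = 14.21 − 8.375 = 5.835 mol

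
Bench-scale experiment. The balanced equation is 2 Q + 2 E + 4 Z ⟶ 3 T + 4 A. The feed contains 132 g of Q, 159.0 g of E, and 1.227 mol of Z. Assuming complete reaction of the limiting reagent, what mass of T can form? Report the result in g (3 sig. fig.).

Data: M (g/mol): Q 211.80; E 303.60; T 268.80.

211 g

n(Q) = 132.0 / 211.80 = 0.6232 mol
n(E) = 159.0 / 303.60 = 0.5237 mol
n(Z) = 1.227 mol
n/ν → Q: 0.3116, E: 0.2619, Z: 0.3068; E is limiting.
n(T) = (3/2) × 0.5237 = 0.7856 mol
mass = 0.7856 × 268.80 = 211.2 g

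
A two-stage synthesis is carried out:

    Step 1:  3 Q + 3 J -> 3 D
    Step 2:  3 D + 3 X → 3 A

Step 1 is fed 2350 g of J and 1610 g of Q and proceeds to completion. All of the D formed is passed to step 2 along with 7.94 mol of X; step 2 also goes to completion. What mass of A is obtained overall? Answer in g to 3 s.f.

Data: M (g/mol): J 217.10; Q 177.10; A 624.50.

4960 g

Step 1:
n(J) = 2350 / 217.10 = 10.82 mol
n(Q) = 1610 / 177.10 = 9.091 mol
n/ν for J = 10.82/3 = 3.607
n/ν for Q = 9.091/3 = 3.030
Smallest n/ν is Q → limiting reagent.
n(D) produced = (3/3) × 9.091 = 9.091 mol
Step 2:
n(D) available = 9.091 mol
n(X) = 7.940 mol
n/ν for D = 9.091/3 = 3.030
n/ν for X = 7.940/3 = 2.647
Smallest n/ν is X → limiting reagent.
n(A) = (3/3) × 7.940 = 7.940 mol
mass = 7.940 × 624.50 = 4959 g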